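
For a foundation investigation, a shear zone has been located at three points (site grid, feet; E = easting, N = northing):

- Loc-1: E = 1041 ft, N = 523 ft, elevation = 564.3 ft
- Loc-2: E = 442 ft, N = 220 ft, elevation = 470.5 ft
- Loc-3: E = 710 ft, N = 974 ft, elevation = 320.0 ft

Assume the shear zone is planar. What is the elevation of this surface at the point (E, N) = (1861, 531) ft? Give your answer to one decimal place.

Two edge vectors: Loc-1→Loc-2 = (-599, -303, -93.8), Loc-1→Loc-3 = (-331, 451, -244.3).
Normal n = (Loc-1→Loc-2) × (Loc-1→Loc-3) = (116326.7, -115287.9, -370442).
So ∂z/∂E = −n_x/n_z = 0.314021 and ∂z/∂N = −n_y/n_z = −0.311217.
Intercept c from Loc-1: 564.3 − 326.90 + 162.77 = 400.17.
At (1861, 531): z = 584.4 − 165.3 + 400.17 = 819.3 ft.

819.3 ft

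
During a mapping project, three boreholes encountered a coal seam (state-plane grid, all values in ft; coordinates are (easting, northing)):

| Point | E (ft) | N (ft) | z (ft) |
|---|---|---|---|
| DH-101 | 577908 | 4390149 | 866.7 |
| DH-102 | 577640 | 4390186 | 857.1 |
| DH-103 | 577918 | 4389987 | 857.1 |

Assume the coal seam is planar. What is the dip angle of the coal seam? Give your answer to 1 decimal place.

4.4°

Let the plane be z = a·E + b·N + c.
DH-102−DH-101: −268a + 37b = −9.6;  DH-103−DH-101: 10a − 162b = −9.6.
Solving gives a = 0.04438, b = 0.06200.
Gradient magnitude |∇z| = √(a² + b²) = √(0.00197 + 0.00384) = 0.07625.
True dip = arctan(0.07625) = 4.4°, dipping toward SW (azimuth ≈ 216°).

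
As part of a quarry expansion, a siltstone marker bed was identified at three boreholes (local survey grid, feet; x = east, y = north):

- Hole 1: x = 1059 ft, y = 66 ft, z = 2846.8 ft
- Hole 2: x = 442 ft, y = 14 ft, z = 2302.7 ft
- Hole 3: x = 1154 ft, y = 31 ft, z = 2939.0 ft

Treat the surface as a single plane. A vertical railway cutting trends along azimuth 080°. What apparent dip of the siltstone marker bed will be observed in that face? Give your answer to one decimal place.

Let the plane be z = a·x + b·y + c.
Hole 2−Hole 1: −617a − 52b = −544.1;  Hole 3−Hole 1: 95a − 35b = 92.2.
Solving gives a = 0.89836, b = −0.19589.
Unit vector along 080° is (sin 80°, cos 80°) = (0.9848, 0.1736).
Slope in that direction = a·(0.9848) + b·(0.1736) = 0.85069.
Apparent dip = arctan|0.85069| = 40.4° (true dip is 42.6°, so apparent ≤ true as expected).

40.4°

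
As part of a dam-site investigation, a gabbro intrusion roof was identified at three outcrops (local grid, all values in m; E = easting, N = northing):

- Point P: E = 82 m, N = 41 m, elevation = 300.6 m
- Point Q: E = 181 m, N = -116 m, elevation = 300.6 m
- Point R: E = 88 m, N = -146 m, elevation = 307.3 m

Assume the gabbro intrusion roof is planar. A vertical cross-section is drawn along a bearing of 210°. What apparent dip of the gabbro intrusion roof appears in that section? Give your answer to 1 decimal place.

Two edge vectors: Point P→Point Q = (99, -157, 0), Point P→Point R = (6, -187, 6.7).
Normal n = (Point P→Point Q) × (Point P→Point R) = (-1051.9, -663.3, -17571).
So ∂z/∂E = −n_x/n_z = −0.05987 and ∂z/∂N = −n_y/n_z = −0.03775.
Unit vector along 210° is (sin 210°, cos 210°) = (-0.5000, -0.8660).
Slope in that direction = a·(-0.5000) + b·(-0.8660) = 0.06263.
Apparent dip = arctan|0.06263| = 3.6° (true dip is 4.0°, so apparent ≤ true as expected).

3.6°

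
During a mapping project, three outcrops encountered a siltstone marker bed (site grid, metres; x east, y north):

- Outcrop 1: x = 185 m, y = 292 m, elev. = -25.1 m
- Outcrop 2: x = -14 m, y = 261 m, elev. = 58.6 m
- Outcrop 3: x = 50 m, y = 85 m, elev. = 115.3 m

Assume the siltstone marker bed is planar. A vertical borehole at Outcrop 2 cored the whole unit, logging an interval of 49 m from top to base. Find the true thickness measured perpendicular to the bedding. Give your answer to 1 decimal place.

Two edge vectors: Outcrop 1→Outcrop 2 = (-199, -31, 83.7), Outcrop 1→Outcrop 3 = (-135, -207, 140.4).
Normal n = (Outcrop 1→Outcrop 2) × (Outcrop 1→Outcrop 3) = (12973.5, 16640.1, 37008).
So ∂z/∂x = −n_x/n_z = −0.35056 and ∂z/∂y = −n_y/n_z = −0.44964.
|∇z| = √(a²+b²) = 0.57014, so dip δ = arctan(0.57014) = 29.69°.
True thickness = vertical thickness × cos δ = 49 × cos 29.69° = 42.6 m.

42.6 m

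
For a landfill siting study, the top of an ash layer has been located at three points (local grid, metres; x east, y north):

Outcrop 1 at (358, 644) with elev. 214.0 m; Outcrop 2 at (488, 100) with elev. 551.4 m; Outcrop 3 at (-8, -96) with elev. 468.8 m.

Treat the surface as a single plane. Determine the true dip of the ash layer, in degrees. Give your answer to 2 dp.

Let the plane be z = a·x + b·y + c.
Outcrop 2−Outcrop 1: 130a − 544b = 337.4;  Outcrop 3−Outcrop 1: −366a − 740b = 254.8.
Solving gives a = 0.37610, b = −0.53034.
Gradient magnitude |∇z| = √(a² + b²) = √(0.14145 + 0.28126) = 0.65017.
True dip = arctan(0.65017) = 33.03°, dipping toward NW (azimuth ≈ 325°).

33.03°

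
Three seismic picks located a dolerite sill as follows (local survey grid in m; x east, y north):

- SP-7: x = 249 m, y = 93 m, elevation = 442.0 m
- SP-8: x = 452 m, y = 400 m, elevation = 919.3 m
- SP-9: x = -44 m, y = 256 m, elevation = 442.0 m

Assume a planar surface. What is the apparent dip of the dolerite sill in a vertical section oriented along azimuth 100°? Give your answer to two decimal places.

Let the plane be z = a·x + b·y + c.
SP-8−SP-7: 203a + 307b = 477.3;  SP-9−SP-7: −293a + 163b = 0.
Solving gives a = 0.63231, b = 1.13661.
Unit vector along 100° is (sin 100°, cos 100°) = (0.9848, -0.1736).
Slope in that direction = a·(0.9848) + b·(-0.1736) = 0.42534.
Apparent dip = arctan|0.42534| = 23.04° (true dip is 52.4°, so apparent ≤ true as expected).

23.04°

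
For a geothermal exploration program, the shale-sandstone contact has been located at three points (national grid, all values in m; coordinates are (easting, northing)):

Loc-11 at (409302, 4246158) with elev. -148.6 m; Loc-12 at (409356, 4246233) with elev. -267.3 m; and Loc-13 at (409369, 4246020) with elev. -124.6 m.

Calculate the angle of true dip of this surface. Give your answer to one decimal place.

Let the plane be z = a·E + b·N + c.
Loc-12−Loc-11: 54a + 75b = −118.7;  Loc-13−Loc-11: 67a − 138b = 24.
Solving gives a = −1.16860, b = −0.74128.
Gradient magnitude |∇z| = √(a² + b²) = √(1.36562 + 0.54949) = 1.38388.
True dip = arctan(1.38388) = 54.1°, dipping toward ENE (azimuth ≈ 058°).

54.1°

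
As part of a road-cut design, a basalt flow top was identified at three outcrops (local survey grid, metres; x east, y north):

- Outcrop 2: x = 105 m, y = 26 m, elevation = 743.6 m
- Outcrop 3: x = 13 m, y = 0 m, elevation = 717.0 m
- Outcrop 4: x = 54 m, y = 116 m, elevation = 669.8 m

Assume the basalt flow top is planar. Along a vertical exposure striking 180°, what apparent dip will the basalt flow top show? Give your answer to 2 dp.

Let the plane be z = a·x + b·y + c.
Outcrop 3−Outcrop 2: −92a − 26b = −26.6;  Outcrop 4−Outcrop 2: −51a + 90b = −73.8.
Solving gives a = 0.44897, b = −0.56558.
Unit vector along 180° is (sin 180°, cos 180°) = (0.0000, -1.0000).
Slope in that direction = a·(0.0000) + b·(-1.0000) = 0.56558.
Apparent dip = arctan|0.56558| = 29.49° (true dip is 35.8°, so apparent ≤ true as expected).

29.49°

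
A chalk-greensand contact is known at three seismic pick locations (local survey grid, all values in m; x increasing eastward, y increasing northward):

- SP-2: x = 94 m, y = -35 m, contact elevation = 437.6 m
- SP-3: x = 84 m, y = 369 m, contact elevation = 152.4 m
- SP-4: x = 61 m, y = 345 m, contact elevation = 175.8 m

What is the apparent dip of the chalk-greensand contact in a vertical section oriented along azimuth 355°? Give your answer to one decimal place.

34.5°

Two edge vectors: SP-2→SP-3 = (-10, 404, -285.2), SP-2→SP-4 = (-33, 380, -261.8).
Normal n = (SP-2→SP-3) × (SP-2→SP-4) = (2608.8, 6793.6, 9532).
So ∂z/∂x = −n_x/n_z = −0.27369 and ∂z/∂y = −n_y/n_z = −0.71272.
Unit vector along 355° is (sin 355°, cos 355°) = (-0.0872, 0.9962).
Slope in that direction = a·(-0.0872) + b·(0.9962) = −0.68615.
Apparent dip = arctan|0.68615| = 34.5° (true dip is 37.4°, so apparent ≤ true as expected).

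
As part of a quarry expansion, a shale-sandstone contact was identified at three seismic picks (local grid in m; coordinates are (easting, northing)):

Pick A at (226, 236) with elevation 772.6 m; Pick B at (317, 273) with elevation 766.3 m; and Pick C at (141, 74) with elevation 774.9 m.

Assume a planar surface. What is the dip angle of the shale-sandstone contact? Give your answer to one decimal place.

4.9°

Two edge vectors: Pick A→Pick B = (91, 37, -6.3), Pick A→Pick C = (-85, -162, 2.3).
Normal n = (Pick A→Pick B) × (Pick A→Pick C) = (-935.5, 326.2, -11597).
So ∂z/∂E = −n_x/n_z = −0.08067 and ∂z/∂N = −n_y/n_z = 0.02813.
Gradient magnitude |∇z| = √(a² + b²) = √(0.00651 + 0.00079) = 0.08543.
True dip = arctan(0.08543) = 4.9°, dipping toward ESE (azimuth ≈ 109°).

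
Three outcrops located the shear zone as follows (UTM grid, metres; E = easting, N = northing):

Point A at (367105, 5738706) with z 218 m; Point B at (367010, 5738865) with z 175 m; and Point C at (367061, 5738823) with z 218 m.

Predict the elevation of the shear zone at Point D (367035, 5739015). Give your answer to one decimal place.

274.4 m

Two edge vectors: Point A→Point B = (-95, 159, -43), Point A→Point C = (-44, 117, 0).
Normal n = (Point A→Point B) × (Point A→Point C) = (5031, 1892, -4119).
So ∂z/∂E = −n_x/n_z = 1.221412964 and ∂z/∂N = −n_y/n_z = 0.459334790.
Intercept c from Point A: 218 − 448386.81 − 2635987.32 = −3084156.12.
At (367035, 5739015): z = 448301.3 + 2636129.2 − 3084156.12 = 274.4 m.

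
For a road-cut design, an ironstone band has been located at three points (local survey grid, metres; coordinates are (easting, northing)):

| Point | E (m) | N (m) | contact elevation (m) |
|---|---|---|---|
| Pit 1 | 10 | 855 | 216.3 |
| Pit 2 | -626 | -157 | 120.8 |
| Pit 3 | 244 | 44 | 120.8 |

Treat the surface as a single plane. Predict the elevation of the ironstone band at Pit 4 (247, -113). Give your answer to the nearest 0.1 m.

103.4 m

Let the plane be z = a·E + b·N + c.
Pit 2−Pit 1: −636a − 1012b = −95.5;  Pit 3−Pit 1: 234a − 811b = −95.5.
Solving gives a = −0.02551, b = 0.11040.
Then c = 216.3 − a·10 − b·855 = 122.17.
At (247, -113): z = −6.3 − 12.5 + 122.17 = 103.4 m.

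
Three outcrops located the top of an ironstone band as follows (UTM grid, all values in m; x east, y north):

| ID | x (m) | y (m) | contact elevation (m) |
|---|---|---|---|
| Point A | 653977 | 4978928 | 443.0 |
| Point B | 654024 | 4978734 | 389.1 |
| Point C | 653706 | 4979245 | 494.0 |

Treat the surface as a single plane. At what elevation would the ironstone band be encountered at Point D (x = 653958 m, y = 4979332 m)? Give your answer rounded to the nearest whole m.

570 m

Let the plane be z = a·x + b·y + c.
Point B−Point A: 47a − 194b = −53.9;  Point C−Point A: −271a + 317b = 51.
Solving gives a = 0.19090378, b = 0.32408494.
Then c = 443 − a·653977 − b·4978928 = −1737999.25.
At (653958, 4979332): z = 124843.1 + 1613726.5 − 1737999.25 = 570.3 m.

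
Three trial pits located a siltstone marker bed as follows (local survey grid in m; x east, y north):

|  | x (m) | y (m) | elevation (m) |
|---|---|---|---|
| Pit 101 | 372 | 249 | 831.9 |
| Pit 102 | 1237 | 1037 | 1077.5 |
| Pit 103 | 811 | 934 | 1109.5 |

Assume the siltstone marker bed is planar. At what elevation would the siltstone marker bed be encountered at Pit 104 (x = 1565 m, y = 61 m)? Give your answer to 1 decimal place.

Two edge vectors: Pit 101→Pit 102 = (865, 788, 245.6), Pit 101→Pit 103 = (439, 685, 277.6).
Normal n = (Pit 101→Pit 102) × (Pit 101→Pit 103) = (50512.8, -132305.6, 246593).
So ∂z/∂x = −n_x/n_z = −0.204843 and ∂z/∂y = −n_y/n_z = 0.536534.
Intercept c from Pit 101: 831.9 + 76.20 − 133.60 = 774.50.
At (1565, 61): z = −320.6 + 32.7 + 774.50 = 486.7 m.

486.7 m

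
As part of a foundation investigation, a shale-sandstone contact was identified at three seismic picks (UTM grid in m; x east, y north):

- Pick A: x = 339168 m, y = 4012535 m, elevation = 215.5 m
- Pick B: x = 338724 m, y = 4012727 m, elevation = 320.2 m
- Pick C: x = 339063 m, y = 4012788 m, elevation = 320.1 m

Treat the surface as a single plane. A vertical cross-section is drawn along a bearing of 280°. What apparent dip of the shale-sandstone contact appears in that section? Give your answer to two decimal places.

Two edge vectors: Pick A→Pick B = (-444, 192, 104.7), Pick A→Pick C = (-105, 253, 104.6).
Normal n = (Pick A→Pick B) × (Pick A→Pick C) = (-6405.9, 35448.9, -92172).
So ∂z/∂x = −n_x/n_z = −0.06950 and ∂z/∂y = −n_y/n_z = 0.38460.
Unit vector along 280° is (sin 280°, cos 280°) = (-0.9848, 0.1736).
Slope in that direction = a·(-0.9848) + b·(0.1736) = 0.13523.
Apparent dip = arctan|0.13523| = 7.70° (true dip is 21.3°, so apparent ≤ true as expected).

7.70°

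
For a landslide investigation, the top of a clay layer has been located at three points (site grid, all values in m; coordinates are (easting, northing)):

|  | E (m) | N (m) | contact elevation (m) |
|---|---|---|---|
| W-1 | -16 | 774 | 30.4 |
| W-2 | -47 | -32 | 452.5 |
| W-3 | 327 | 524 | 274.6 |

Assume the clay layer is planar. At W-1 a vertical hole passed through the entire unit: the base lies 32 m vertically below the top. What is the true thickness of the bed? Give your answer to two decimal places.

27.14 m

Two edge vectors: W-1→W-2 = (-31, -806, 422.1), W-1→W-3 = (343, -250, 244.2).
Normal n = (W-1→W-2) × (W-1→W-3) = (-91300.2, 152350.5, 284208).
So ∂z/∂E = −n_x/n_z = 0.32124 and ∂z/∂N = −n_y/n_z = −0.53605.
|∇z| = √(a²+b²) = 0.62494, so dip δ = arctan(0.62494) = 32.00°.
True thickness = vertical thickness × cos δ = 32 × cos 32.00° = 27.14 m.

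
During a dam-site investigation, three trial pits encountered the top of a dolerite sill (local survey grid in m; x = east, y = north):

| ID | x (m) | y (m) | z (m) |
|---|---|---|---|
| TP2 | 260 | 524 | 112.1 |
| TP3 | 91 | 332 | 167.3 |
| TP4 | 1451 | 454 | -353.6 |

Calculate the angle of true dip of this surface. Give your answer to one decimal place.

21.4°

Two edge vectors: TP2→TP3 = (-169, -192, 55.2), TP2→TP4 = (1191, -70, -465.7).
Normal n = (TP2→TP3) × (TP2→TP4) = (93278.4, -12960.1, 240502).
So ∂z/∂x = −n_x/n_z = −0.38785 and ∂z/∂y = −n_y/n_z = 0.05389.
Gradient magnitude |∇z| = √(a² + b²) = √(0.15043 + 0.00290) = 0.39157.
True dip = arctan(0.39157) = 21.4°, dipping toward E (azimuth ≈ 098°).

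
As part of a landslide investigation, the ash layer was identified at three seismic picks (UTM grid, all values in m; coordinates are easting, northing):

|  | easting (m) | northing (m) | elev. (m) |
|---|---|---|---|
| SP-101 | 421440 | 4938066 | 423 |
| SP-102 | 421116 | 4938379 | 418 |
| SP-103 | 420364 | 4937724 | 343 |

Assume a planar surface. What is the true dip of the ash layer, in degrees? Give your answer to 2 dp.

4.31°

Let the plane be z = a·easting + b·northing + c.
SP-102−SP-101: −324a + 313b = −5;  SP-103−SP-101: −1076a − 342b = −80.
Solving gives a = 0.05976, b = 0.04589.
Gradient magnitude |∇z| = √(a² + b²) = √(0.00357 + 0.00211) = 0.07535.
True dip = arctan(0.07535) = 4.31°, dipping toward SW (azimuth ≈ 232°).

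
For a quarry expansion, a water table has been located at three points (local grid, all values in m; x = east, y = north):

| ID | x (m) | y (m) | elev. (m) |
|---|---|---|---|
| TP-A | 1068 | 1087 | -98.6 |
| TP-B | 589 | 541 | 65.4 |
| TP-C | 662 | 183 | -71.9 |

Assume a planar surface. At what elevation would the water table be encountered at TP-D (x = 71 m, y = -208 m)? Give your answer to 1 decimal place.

Two edge vectors: TP-A→TP-B = (-479, -546, 164), TP-A→TP-C = (-406, -904, 26.7).
Normal n = (TP-A→TP-B) × (TP-A→TP-C) = (133677.8, -53794.7, 211340).
So ∂z/∂x = −n_x/n_z = −0.632525 and ∂z/∂y = −n_y/n_z = 0.254541.
Intercept c from TP-A: -98.6 + 675.54 − 276.69 = 300.25.
At (71, -208): z = −44.9 − 52.9 + 300.25 = 202.4 m.

202.4 m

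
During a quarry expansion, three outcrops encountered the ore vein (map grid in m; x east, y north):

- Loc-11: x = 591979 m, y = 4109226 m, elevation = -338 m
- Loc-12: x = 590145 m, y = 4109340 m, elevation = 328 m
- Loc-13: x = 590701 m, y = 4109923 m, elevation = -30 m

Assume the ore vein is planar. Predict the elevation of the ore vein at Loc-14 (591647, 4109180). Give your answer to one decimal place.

Two edge vectors: Loc-11→Loc-12 = (-1834, 114, 666), Loc-11→Loc-13 = (-1278, 697, 308).
Normal n = (Loc-11→Loc-12) × (Loc-11→Loc-13) = (-429090, -286276, -1132606).
So ∂z/∂x = −n_x/n_z = −0.378851957 and ∂z/∂y = −n_y/n_z = −0.252758682.
Intercept c from Loc-11: -338 + 224272.40 + 1038642.55 = 1262576.95.
At (591647, 4109180): z = −224146.6 − 1038630.9 + 1262576.95 = -200.6 m.

-200.6 m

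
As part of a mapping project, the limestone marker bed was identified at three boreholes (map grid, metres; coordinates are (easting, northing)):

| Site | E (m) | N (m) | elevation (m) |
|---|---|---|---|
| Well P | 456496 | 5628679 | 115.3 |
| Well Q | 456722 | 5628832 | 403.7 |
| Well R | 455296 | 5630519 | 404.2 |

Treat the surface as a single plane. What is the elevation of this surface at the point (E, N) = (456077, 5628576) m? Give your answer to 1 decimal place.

Let the plane be z = a·E + b·N + c.
Well Q−Well P: 226a + 153b = 288.4;  Well R−Well P: −1200a + 1840b = 288.9.
Solving gives a = 0.811514580, b = 0.686259509.
Then c = 115.3 − a·456496 − b·5628679 = −4233072.35.
At (456077, 5628576): z = 370113.1 + 3862663.8 − 4233072.35 = -295.4 m.

-295.4 m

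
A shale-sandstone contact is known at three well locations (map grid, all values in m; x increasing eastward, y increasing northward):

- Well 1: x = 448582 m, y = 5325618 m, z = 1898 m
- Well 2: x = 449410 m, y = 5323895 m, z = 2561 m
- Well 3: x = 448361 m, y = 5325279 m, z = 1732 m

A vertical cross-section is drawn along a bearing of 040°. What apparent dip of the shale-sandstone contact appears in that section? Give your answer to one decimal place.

25.9°

Two edge vectors: Well 1→Well 2 = (828, -1723, 663), Well 1→Well 3 = (-221, -339, -166).
Normal n = (Well 1→Well 2) × (Well 1→Well 3) = (510775, -9075, -661475).
So ∂z/∂x = −n_x/n_z = 0.77218 and ∂z/∂y = −n_y/n_z = −0.01372.
Unit vector along 040° is (sin 40°, cos 40°) = (0.6428, 0.7660).
Slope in that direction = a·(0.6428) + b·(0.7660) = 0.48584.
Apparent dip = arctan|0.48584| = 25.9° (true dip is 37.7°, so apparent ≤ true as expected).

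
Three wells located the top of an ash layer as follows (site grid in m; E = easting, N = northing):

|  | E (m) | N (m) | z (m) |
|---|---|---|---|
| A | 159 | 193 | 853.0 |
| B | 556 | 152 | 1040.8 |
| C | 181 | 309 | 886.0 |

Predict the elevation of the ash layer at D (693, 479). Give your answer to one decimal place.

Two edge vectors: A→B = (397, -41, 187.8), A→C = (22, 116, 33).
Normal n = (A→B) × (A→C) = (-23137.8, -8969.4, 46954).
So ∂z/∂E = −n_x/n_z = 0.49278 and ∂z/∂N = −n_y/n_z = 0.19103.
Intercept c from A: 853 − 78.35 − 36.87 = 737.78.
At (693, 479): z = 341.5 + 91.5 + 737.78 = 1170.8 m.

1170.8 m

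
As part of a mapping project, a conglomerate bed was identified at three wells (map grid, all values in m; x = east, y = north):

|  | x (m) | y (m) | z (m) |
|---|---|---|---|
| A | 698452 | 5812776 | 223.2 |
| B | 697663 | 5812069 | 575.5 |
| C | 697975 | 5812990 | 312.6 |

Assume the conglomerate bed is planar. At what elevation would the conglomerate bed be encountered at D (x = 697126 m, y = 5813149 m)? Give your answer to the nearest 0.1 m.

Let the plane be z = a·x + b·y + c.
B−A: −789a − 707b = 352.3;  C−A: −477a + 214b = 89.4.
Solving gives a = −0.273863086, b = −0.192676131.
Then c = 223.2 − a·698452 − b·5812776 = 1311486.61.
At (697126, 5813149): z = −190917.1 − 1120055.1 + 1311486.61 = 514.5 m.

514.5 m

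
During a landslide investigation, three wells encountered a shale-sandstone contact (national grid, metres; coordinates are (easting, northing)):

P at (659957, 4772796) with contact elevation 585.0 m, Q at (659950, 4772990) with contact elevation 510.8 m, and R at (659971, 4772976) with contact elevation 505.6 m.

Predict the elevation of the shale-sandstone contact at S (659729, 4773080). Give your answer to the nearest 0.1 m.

Two edge vectors: P→Q = (-7, 194, -74.2), P→R = (14, 180, -79.4).
Normal n = (P→Q) × (P→R) = (-2047.6, -1594.6, -3976).
So ∂z/∂E = −n_x/n_z = −0.514989940 and ∂z/∂N = −n_y/n_z = −0.401056338.
Intercept c from P: 585 + 339871.22 + 1914160.09 = 2254616.30.
At (659729, 4773080): z = −339753.8 − 1914274.0 + 2254616.30 = 588.5 m.

588.5 m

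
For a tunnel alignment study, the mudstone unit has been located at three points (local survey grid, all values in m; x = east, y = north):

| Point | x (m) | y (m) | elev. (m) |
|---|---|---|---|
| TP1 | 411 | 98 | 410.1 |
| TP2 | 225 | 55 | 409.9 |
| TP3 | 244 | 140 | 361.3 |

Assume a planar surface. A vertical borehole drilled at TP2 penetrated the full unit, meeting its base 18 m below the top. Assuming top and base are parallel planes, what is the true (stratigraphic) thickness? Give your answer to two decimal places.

Let the plane be z = a·x + b·y + c.
TP2−TP1: −186a − 43b = −0.2;  TP3−TP1: −167a + 42b = −48.8.
Solving gives a = 0.14052, b = −0.60317.
|∇z| = √(a²+b²) = 0.61933, so dip δ = arctan(0.61933) = 31.77°.
True thickness = vertical thickness × cos δ = 18 × cos 31.77° = 15.30 m.

15.30 m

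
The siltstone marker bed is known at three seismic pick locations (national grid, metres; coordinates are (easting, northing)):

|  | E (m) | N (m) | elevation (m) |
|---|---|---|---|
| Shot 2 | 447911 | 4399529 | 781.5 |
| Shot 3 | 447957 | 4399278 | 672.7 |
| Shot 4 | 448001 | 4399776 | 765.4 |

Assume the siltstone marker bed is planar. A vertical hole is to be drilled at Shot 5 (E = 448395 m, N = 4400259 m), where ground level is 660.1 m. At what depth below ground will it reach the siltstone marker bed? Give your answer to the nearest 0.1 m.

Let the plane be z = a·E + b·N + c.
Shot 3−Shot 2: 46a − 251b = −108.8;  Shot 4−Shot 2: 90a + 247b = −16.1.
Solving gives a = −0.910541352, b = 0.266594015.
Then c = 781.5 − a·447911 − b·4399529 = −764265.11.
At (448395, 4400259): z_contact = −408282.19 + 1173082.71 − 764265.11 = 535.41 m.
Depth below ground = 660.1 − 535.41 = 124.7 m.

124.7 m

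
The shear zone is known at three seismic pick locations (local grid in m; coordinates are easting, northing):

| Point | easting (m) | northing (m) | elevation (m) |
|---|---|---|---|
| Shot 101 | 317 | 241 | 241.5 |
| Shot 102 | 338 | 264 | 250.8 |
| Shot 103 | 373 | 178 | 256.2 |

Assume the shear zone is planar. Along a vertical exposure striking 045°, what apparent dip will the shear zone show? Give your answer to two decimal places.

17.10°

Two edge vectors: Shot 101→Shot 102 = (21, 23, 9.3), Shot 101→Shot 103 = (56, -63, 14.7).
Normal n = (Shot 101→Shot 102) × (Shot 101→Shot 103) = (924, 212.1, -2611).
So ∂z/∂easting = −n_x/n_z = 0.35389 and ∂z/∂northing = −n_y/n_z = 0.08123.
Unit vector along 045° is (sin 45°, cos 45°) = (0.7071, 0.7071).
Slope in that direction = a·(0.7071) + b·(0.7071) = 0.30768.
Apparent dip = arctan|0.30768| = 17.10° (true dip is 20.0°, so apparent ≤ true as expected).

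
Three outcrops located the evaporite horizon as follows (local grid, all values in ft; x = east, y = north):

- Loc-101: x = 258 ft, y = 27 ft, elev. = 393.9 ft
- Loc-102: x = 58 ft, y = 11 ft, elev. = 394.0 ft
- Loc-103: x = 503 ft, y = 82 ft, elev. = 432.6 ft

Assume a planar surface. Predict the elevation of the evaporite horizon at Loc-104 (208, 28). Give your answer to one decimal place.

Let the plane be z = a·x + b·y + c.
Loc-102−Loc-101: −200a − 16b = 0.1;  Loc-103−Loc-101: 245a + 55b = 38.7.
Solving gives a = −0.08823, b = 1.09668.
Then c = 393.9 − a·258 − b·27 = 387.05.
At (208, 28): z = −18.4 + 30.7 + 387.05 = 399.4 ft.

399.4 ft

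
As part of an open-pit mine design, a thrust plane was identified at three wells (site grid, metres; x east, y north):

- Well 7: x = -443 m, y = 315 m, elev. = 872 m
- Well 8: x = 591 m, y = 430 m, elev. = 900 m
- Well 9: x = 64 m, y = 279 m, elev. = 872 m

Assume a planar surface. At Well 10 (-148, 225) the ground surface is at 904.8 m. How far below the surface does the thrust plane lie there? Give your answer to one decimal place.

43.1 m

Two edge vectors: Well 7→Well 8 = (1034, 115, 28), Well 7→Well 9 = (507, -36, 0).
Normal n = (Well 7→Well 8) × (Well 7→Well 9) = (1008, 14196, -95529).
So ∂z/∂x = −n_x/n_z = 0.01055 and ∂z/∂y = −n_y/n_z = 0.14860.
Intercept c from Well 7: 872 + 4.67 − 46.81 = 829.86.
At (-148, 225): z_contact = −1.56 + 33.44 + 829.86 = 861.74 m.
Depth below ground = 904.8 − 861.74 = 43.1 m.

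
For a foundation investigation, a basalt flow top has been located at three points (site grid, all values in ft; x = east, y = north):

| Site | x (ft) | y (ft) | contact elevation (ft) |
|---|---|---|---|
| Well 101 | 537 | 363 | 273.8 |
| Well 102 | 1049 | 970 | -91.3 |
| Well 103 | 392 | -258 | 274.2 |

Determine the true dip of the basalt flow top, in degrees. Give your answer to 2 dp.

Two edge vectors: Well 101→Well 102 = (512, 607, -365.1), Well 101→Well 103 = (-145, -621, 0.4).
Normal n = (Well 101→Well 102) × (Well 101→Well 103) = (-226484.3, 52734.7, -229937).
So ∂z/∂x = −n_x/n_z = −0.98498 and ∂z/∂y = −n_y/n_z = 0.22934.
Gradient magnitude |∇z| = √(a² + b²) = √(0.97019 + 0.05260) = 1.01133.
True dip = arctan(1.01133) = 45.32°, dipping toward ESE (azimuth ≈ 103°).

45.32°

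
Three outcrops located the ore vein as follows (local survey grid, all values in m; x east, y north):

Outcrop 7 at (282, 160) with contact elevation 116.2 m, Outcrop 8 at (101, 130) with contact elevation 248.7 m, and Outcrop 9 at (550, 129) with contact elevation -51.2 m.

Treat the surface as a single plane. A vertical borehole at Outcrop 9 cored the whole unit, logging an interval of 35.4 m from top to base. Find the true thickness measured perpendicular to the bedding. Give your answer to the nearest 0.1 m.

Two edge vectors: Outcrop 7→Outcrop 8 = (-181, -30, 132.5), Outcrop 7→Outcrop 9 = (268, -31, -167.4).
Normal n = (Outcrop 7→Outcrop 8) × (Outcrop 7→Outcrop 9) = (9129.5, 5210.6, 13651).
So ∂z/∂x = −n_x/n_z = −0.66878 and ∂z/∂y = −n_y/n_z = −0.38170.
|∇z| = √(a²+b²) = 0.77004, so dip δ = arctan(0.77004) = 37.60°.
True thickness = vertical thickness × cos δ = 35.4 × cos 37.60° = 28.0 m.

28.0 m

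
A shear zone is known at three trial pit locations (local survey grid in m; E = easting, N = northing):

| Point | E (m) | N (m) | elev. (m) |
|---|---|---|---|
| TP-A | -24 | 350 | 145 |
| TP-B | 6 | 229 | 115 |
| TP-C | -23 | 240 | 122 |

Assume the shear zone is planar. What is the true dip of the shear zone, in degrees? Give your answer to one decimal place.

Two edge vectors: TP-A→TP-B = (30, -121, -30), TP-A→TP-C = (1, -110, -23).
Normal n = (TP-A→TP-B) × (TP-A→TP-C) = (-517, 660, -3179).
So ∂z/∂E = −n_x/n_z = −0.16263 and ∂z/∂N = −n_y/n_z = 0.20761.
Gradient magnitude |∇z| = √(a² + b²) = √(0.02645 + 0.04310) = 0.26373.
True dip = arctan(0.26373) = 14.8°, dipping toward SE (azimuth ≈ 142°).

14.8°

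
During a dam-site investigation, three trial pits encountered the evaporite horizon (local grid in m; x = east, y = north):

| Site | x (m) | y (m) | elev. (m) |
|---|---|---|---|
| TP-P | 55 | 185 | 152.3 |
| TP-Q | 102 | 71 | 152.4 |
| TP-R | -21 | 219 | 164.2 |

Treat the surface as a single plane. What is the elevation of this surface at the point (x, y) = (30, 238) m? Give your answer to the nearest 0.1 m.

152.9 m

Two edge vectors: TP-P→TP-Q = (47, -114, 0.1), TP-P→TP-R = (-76, 34, 11.9).
Normal n = (TP-P→TP-Q) × (TP-P→TP-R) = (-1360, -566.9, -7066).
So ∂z/∂x = −n_x/n_z = −0.19247 and ∂z/∂y = −n_y/n_z = −0.08023.
Intercept c from TP-P: 152.3 + 10.59 + 14.84 = 177.73.
At (30, 238): z = −5.8 − 19.1 + 177.73 = 152.9 m.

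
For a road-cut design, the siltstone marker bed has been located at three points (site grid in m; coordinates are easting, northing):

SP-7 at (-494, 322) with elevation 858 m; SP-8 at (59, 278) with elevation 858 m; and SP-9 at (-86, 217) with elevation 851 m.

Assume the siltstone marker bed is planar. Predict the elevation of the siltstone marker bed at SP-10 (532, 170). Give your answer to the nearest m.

Two edge vectors: SP-7→SP-8 = (553, -44, 0), SP-7→SP-9 = (408, -105, -7).
Normal n = (SP-7→SP-8) × (SP-7→SP-9) = (308, 3871, -40113).
So ∂z/∂easting = −n_x/n_z = 0.00768 and ∂z/∂northing = −n_y/n_z = 0.09650.
Intercept c from SP-7: 858 + 3.79 − 31.07 = 830.72.
At (532, 170): z = 4.1 + 16.4 + 830.72 = 851.2 m.

851 m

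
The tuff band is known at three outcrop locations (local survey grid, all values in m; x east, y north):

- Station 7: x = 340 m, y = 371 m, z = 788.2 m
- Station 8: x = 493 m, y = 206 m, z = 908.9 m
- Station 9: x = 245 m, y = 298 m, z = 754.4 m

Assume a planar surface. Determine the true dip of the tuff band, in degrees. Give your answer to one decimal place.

Let the plane be z = a·x + b·y + c.
Station 8−Station 7: 153a − 165b = 120.7;  Station 9−Station 7: −95a − 73b = −33.8.
Solving gives a = 0.53599, b = −0.23451.
Gradient magnitude |∇z| = √(a² + b²) = √(0.28728 + 0.05499) = 0.58505.
True dip = arctan(0.58505) = 30.3°, dipping toward WNW (azimuth ≈ 294°).

30.3°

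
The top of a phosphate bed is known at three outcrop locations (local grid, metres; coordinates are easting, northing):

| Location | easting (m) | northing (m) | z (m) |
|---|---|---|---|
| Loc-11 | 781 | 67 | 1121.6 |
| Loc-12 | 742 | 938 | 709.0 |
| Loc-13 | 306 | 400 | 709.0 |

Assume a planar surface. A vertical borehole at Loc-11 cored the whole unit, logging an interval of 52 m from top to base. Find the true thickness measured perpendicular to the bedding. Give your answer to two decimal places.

Let the plane be z = a·easting + b·northing + c.
Loc-12−Loc-11: −39a + 871b = −412.6;  Loc-13−Loc-11: −475a + 333b = −412.6.
Solving gives a = 0.55393, b = −0.44891.
|∇z| = √(a²+b²) = 0.71299, so dip δ = arctan(0.71299) = 35.49°.
True thickness = vertical thickness × cos δ = 52 × cos 35.49° = 42.34 m.

42.34 m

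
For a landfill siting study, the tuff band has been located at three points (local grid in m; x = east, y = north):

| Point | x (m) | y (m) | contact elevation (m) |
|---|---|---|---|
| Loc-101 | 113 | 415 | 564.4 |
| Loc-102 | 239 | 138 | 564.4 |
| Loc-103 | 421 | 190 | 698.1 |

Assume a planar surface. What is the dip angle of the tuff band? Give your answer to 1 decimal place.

35.5°

Let the plane be z = a·x + b·y + c.
Loc-102−Loc-101: 126a − 277b = 0;  Loc-103−Loc-101: 308a − 225b = 133.7.
Solving gives a = 0.65012, b = 0.29572.
Gradient magnitude |∇z| = √(a² + b²) = √(0.42266 + 0.08745) = 0.71422.
True dip = arctan(0.71422) = 35.5°, dipping toward WSW (azimuth ≈ 246°).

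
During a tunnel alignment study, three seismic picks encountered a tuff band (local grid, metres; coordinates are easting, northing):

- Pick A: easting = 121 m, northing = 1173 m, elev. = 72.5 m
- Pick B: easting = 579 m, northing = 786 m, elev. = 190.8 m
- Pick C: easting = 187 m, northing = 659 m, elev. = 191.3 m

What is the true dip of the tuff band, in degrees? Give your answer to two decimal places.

Let the plane be z = a·easting + b·northing + c.
Pick B−Pick A: 458a − 387b = 118.3;  Pick C−Pick A: 66a − 514b = 118.8.
Solving gives a = 0.07067, b = −0.22205.
Gradient magnitude |∇z| = √(a² + b²) = √(0.00499 + 0.04931) = 0.23303.
True dip = arctan(0.23303) = 13.12°, dipping toward NNW (azimuth ≈ 342°).

13.12°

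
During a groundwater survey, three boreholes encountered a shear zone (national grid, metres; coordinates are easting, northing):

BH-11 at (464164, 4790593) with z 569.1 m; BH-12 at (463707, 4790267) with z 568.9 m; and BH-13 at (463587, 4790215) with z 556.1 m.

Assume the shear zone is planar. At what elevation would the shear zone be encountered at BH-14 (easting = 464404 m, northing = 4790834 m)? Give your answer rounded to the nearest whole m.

543 m

Let the plane be z = a·easting + b·northing + c.
BH-12−BH-11: −457a − 326b = −0.2;  BH-13−BH-11: −577a − 378b = −13.
Solving gives a = 0.27106017, b = −0.37936963.
Then c = 569.1 − a·464164 − b·4790593 = 1692158.21.
At (464404, 4790834): z = 125881.4 − 1817496.9 + 1692158.21 = 542.7 m.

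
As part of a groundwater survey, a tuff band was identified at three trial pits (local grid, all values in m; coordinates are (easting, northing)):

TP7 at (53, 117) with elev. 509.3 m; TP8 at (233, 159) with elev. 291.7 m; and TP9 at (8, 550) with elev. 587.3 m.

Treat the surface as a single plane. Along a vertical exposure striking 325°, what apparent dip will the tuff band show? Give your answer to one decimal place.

36.7°

Two edge vectors: TP7→TP8 = (180, 42, -217.6), TP7→TP9 = (-45, 433, 78).
Normal n = (TP7→TP8) × (TP7→TP9) = (97496.8, -4248, 79830).
So ∂z/∂E = −n_x/n_z = −1.22131 and ∂z/∂N = −n_y/n_z = 0.05321.
Unit vector along 325° is (sin 325°, cos 325°) = (-0.5736, 0.8192).
Slope in that direction = a·(-0.5736) + b·(0.8192) = 0.74410.
Apparent dip = arctan|0.74410| = 36.7° (true dip is 50.7°, so apparent ≤ true as expected).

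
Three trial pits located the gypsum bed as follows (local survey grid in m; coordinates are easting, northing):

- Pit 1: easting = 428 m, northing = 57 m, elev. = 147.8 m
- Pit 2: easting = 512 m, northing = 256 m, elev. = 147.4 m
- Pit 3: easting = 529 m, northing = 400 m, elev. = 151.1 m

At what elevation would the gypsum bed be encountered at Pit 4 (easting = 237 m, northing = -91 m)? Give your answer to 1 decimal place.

159.8 m

Two edge vectors: Pit 1→Pit 2 = (84, 199, -0.4), Pit 1→Pit 3 = (101, 343, 3.3).
Normal n = (Pit 1→Pit 2) × (Pit 1→Pit 3) = (793.9, -317.6, 8713).
So ∂z/∂easting = −n_x/n_z = −0.09112 and ∂z/∂northing = −n_y/n_z = 0.03645.
Intercept c from Pit 1: 147.8 + 39.00 − 2.08 = 184.72.
At (237, -91): z = −21.6 − 3.3 + 184.72 = 159.8 m.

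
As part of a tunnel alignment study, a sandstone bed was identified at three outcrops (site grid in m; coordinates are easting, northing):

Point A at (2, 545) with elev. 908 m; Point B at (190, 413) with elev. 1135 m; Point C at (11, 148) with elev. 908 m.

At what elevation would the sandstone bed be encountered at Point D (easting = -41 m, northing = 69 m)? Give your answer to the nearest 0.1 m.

Two edge vectors: Point A→Point B = (188, -132, 227), Point A→Point C = (9, -397, 0).
Normal n = (Point A→Point B) × (Point A→Point C) = (90119, 2043, -73448).
So ∂z/∂easting = −n_x/n_z = 1.22698 and ∂z/∂northing = −n_y/n_z = 0.02782.
Intercept c from Point A: 908 − 2.45 − 15.16 = 890.39.
At (-41, 69): z = −50.3 + 1.9 + 890.39 = 842.0 m.

842.0 m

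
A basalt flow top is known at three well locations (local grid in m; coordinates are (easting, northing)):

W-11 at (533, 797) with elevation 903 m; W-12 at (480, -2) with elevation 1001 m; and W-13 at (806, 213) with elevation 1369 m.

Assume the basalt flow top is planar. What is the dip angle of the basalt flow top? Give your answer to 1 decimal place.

52.0°

Two edge vectors: W-11→W-12 = (-53, -799, 98), W-11→W-13 = (273, -584, 466).
Normal n = (W-11→W-12) × (W-11→W-13) = (-315102, 51452, 249079).
So ∂z/∂E = −n_x/n_z = 1.26507 and ∂z/∂N = −n_y/n_z = −0.20657.
Gradient magnitude |∇z| = √(a² + b²) = √(1.60040 + 0.04267) = 1.28182.
True dip = arctan(1.28182) = 52.0°, dipping toward W (azimuth ≈ 279°).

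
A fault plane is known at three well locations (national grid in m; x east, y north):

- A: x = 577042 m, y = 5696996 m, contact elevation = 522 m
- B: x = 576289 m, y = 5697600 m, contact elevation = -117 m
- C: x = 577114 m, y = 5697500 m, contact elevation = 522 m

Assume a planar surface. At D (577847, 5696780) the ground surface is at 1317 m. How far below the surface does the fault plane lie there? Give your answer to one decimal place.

Let the plane be z = a·x + b·y + c.
B−A: −753a + 604b = −639;  C−A: 72a + 504b = 0.
Solving gives a = 0.761361702, b = −0.108765957.
Then c = 522 − a·577042 − b·5696996 = 180823.55.
At (577847, 5696780): z_contact = 439950.58 − 619615.73 + 180823.55 = 1158.39 m.
Depth below ground = 1317 − 1158.39 = 158.6 m.

158.6 m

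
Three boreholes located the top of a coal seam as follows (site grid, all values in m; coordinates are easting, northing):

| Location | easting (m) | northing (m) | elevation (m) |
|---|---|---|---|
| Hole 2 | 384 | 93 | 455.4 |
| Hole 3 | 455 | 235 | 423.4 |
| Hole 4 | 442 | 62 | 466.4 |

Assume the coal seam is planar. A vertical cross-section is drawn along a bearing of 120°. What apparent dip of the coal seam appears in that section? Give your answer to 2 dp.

9.85°

Let the plane be z = a·easting + b·northing + c.
Hole 3−Hole 2: 71a + 142b = −32;  Hole 4−Hole 2: 58a − 31b = 11.
Solving gives a = 0.05461, b = −0.25266.
Unit vector along 120° is (sin 120°, cos 120°) = (0.8660, -0.5000).
Slope in that direction = a·(0.8660) + b·(-0.5000) = 0.17363.
Apparent dip = arctan|0.17363| = 9.85° (true dip is 14.5°, so apparent ≤ true as expected).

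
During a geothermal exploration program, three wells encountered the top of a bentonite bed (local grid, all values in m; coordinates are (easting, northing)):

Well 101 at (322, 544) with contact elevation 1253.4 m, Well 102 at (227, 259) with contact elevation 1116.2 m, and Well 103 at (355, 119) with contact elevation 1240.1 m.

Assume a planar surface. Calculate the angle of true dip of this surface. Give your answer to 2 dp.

47.76°

Two edge vectors: Well 101→Well 102 = (-95, -285, -137.2), Well 101→Well 103 = (33, -425, -13.3).
Normal n = (Well 101→Well 102) × (Well 101→Well 103) = (-54519.5, -5791.1, 49780).
So ∂z/∂E = −n_x/n_z = 1.09521 and ∂z/∂N = −n_y/n_z = 0.11633.
Gradient magnitude |∇z| = √(a² + b²) = √(1.19948 + 0.01353) = 1.10137.
True dip = arctan(1.10137) = 47.76°, dipping toward W (azimuth ≈ 264°).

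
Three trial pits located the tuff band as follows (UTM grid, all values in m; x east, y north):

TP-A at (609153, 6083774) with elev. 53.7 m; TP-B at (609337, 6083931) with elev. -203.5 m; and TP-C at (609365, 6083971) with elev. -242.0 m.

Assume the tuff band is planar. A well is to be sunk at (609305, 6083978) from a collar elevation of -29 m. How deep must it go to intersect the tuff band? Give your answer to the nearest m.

Let the plane be z = a·x + b·y + c.
TP-B−TP-A: 184a + 157b = −257.2;  TP-C−TP-A: 212a + 197b = −295.7.
Solving gives a = −1.43168016, b = 0.03967611.
Then c = 53.7 − a·609153 − b·6083774 = 630785.46.
At (609305, 6083978): z_contact = −872329.9 + 241388.6 + 630785.46 = -155.8 m.
Depth below ground = -29 − (-155.8) = 127 m.

127 m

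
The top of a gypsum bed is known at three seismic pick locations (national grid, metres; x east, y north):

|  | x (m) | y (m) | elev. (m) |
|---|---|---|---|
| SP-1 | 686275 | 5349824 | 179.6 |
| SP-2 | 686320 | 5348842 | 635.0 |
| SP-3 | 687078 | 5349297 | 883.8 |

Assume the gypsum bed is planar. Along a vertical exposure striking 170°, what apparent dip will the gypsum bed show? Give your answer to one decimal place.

28.0°

Two edge vectors: SP-1→SP-2 = (45, -982, 455.4), SP-1→SP-3 = (803, -527, 704.2).
Normal n = (SP-1→SP-2) × (SP-1→SP-3) = (-451528.6, 333997.2, 764831).
So ∂z/∂x = −n_x/n_z = 0.59036 and ∂z/∂y = −n_y/n_z = −0.43669.
Unit vector along 170° is (sin 170°, cos 170°) = (0.1736, -0.9848).
Slope in that direction = a·(0.1736) + b·(-0.9848) = 0.53258.
Apparent dip = arctan|0.53258| = 28.0° (true dip is 36.3°, so apparent ≤ true as expected).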